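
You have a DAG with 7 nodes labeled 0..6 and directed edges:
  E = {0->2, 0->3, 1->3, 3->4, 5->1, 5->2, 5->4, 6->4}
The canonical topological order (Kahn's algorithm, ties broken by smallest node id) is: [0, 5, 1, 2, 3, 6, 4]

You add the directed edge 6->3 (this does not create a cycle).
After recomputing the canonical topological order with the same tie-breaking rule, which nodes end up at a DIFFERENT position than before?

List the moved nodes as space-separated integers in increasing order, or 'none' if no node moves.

Answer: 3 6

Derivation:
Old toposort: [0, 5, 1, 2, 3, 6, 4]
Added edge 6->3
Recompute Kahn (smallest-id tiebreak):
  initial in-degrees: [0, 1, 2, 3, 3, 0, 0]
  ready (indeg=0): [0, 5, 6]
  pop 0: indeg[2]->1; indeg[3]->2 | ready=[5, 6] | order so far=[0]
  pop 5: indeg[1]->0; indeg[2]->0; indeg[4]->2 | ready=[1, 2, 6] | order so far=[0, 5]
  pop 1: indeg[3]->1 | ready=[2, 6] | order so far=[0, 5, 1]
  pop 2: no out-edges | ready=[6] | order so far=[0, 5, 1, 2]
  pop 6: indeg[3]->0; indeg[4]->1 | ready=[3] | order so far=[0, 5, 1, 2, 6]
  pop 3: indeg[4]->0 | ready=[4] | order so far=[0, 5, 1, 2, 6, 3]
  pop 4: no out-edges | ready=[] | order so far=[0, 5, 1, 2, 6, 3, 4]
New canonical toposort: [0, 5, 1, 2, 6, 3, 4]
Compare positions:
  Node 0: index 0 -> 0 (same)
  Node 1: index 2 -> 2 (same)
  Node 2: index 3 -> 3 (same)
  Node 3: index 4 -> 5 (moved)
  Node 4: index 6 -> 6 (same)
  Node 5: index 1 -> 1 (same)
  Node 6: index 5 -> 4 (moved)
Nodes that changed position: 3 6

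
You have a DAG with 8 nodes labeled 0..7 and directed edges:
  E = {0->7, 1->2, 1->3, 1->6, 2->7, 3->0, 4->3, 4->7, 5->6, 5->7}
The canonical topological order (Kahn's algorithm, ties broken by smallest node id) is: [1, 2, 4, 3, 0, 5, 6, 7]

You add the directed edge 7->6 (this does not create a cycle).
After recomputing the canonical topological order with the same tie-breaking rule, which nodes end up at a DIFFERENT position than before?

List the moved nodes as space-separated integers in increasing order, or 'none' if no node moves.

Answer: 6 7

Derivation:
Old toposort: [1, 2, 4, 3, 0, 5, 6, 7]
Added edge 7->6
Recompute Kahn (smallest-id tiebreak):
  initial in-degrees: [1, 0, 1, 2, 0, 0, 3, 4]
  ready (indeg=0): [1, 4, 5]
  pop 1: indeg[2]->0; indeg[3]->1; indeg[6]->2 | ready=[2, 4, 5] | order so far=[1]
  pop 2: indeg[7]->3 | ready=[4, 5] | order so far=[1, 2]
  pop 4: indeg[3]->0; indeg[7]->2 | ready=[3, 5] | order so far=[1, 2, 4]
  pop 3: indeg[0]->0 | ready=[0, 5] | order so far=[1, 2, 4, 3]
  pop 0: indeg[7]->1 | ready=[5] | order so far=[1, 2, 4, 3, 0]
  pop 5: indeg[6]->1; indeg[7]->0 | ready=[7] | order so far=[1, 2, 4, 3, 0, 5]
  pop 7: indeg[6]->0 | ready=[6] | order so far=[1, 2, 4, 3, 0, 5, 7]
  pop 6: no out-edges | ready=[] | order so far=[1, 2, 4, 3, 0, 5, 7, 6]
New canonical toposort: [1, 2, 4, 3, 0, 5, 7, 6]
Compare positions:
  Node 0: index 4 -> 4 (same)
  Node 1: index 0 -> 0 (same)
  Node 2: index 1 -> 1 (same)
  Node 3: index 3 -> 3 (same)
  Node 4: index 2 -> 2 (same)
  Node 5: index 5 -> 5 (same)
  Node 6: index 6 -> 7 (moved)
  Node 7: index 7 -> 6 (moved)
Nodes that changed position: 6 7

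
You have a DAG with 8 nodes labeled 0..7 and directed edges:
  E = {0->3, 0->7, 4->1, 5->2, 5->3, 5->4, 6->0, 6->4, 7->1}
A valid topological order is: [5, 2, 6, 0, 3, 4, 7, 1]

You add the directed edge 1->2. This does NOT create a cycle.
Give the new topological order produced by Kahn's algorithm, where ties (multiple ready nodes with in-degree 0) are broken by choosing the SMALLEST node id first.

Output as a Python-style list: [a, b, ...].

Old toposort: [5, 2, 6, 0, 3, 4, 7, 1]
Added edge: 1->2
Position of 1 (7) > position of 2 (1). Must reorder: 1 must now come before 2.
Run Kahn's algorithm (break ties by smallest node id):
  initial in-degrees: [1, 2, 2, 2, 2, 0, 0, 1]
  ready (indeg=0): [5, 6]
  pop 5: indeg[2]->1; indeg[3]->1; indeg[4]->1 | ready=[6] | order so far=[5]
  pop 6: indeg[0]->0; indeg[4]->0 | ready=[0, 4] | order so far=[5, 6]
  pop 0: indeg[3]->0; indeg[7]->0 | ready=[3, 4, 7] | order so far=[5, 6, 0]
  pop 3: no out-edges | ready=[4, 7] | order so far=[5, 6, 0, 3]
  pop 4: indeg[1]->1 | ready=[7] | order so far=[5, 6, 0, 3, 4]
  pop 7: indeg[1]->0 | ready=[1] | order so far=[5, 6, 0, 3, 4, 7]
  pop 1: indeg[2]->0 | ready=[2] | order so far=[5, 6, 0, 3, 4, 7, 1]
  pop 2: no out-edges | ready=[] | order so far=[5, 6, 0, 3, 4, 7, 1, 2]
  Result: [5, 6, 0, 3, 4, 7, 1, 2]

Answer: [5, 6, 0, 3, 4, 7, 1, 2]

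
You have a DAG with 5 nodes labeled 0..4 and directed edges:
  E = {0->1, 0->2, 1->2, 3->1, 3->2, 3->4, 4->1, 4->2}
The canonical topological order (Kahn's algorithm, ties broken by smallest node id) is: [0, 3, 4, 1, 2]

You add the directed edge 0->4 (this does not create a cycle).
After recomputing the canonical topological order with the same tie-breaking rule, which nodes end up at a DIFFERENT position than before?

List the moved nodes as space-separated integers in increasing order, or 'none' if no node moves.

Old toposort: [0, 3, 4, 1, 2]
Added edge 0->4
Recompute Kahn (smallest-id tiebreak):
  initial in-degrees: [0, 3, 4, 0, 2]
  ready (indeg=0): [0, 3]
  pop 0: indeg[1]->2; indeg[2]->3; indeg[4]->1 | ready=[3] | order so far=[0]
  pop 3: indeg[1]->1; indeg[2]->2; indeg[4]->0 | ready=[4] | order so far=[0, 3]
  pop 4: indeg[1]->0; indeg[2]->1 | ready=[1] | order so far=[0, 3, 4]
  pop 1: indeg[2]->0 | ready=[2] | order so far=[0, 3, 4, 1]
  pop 2: no out-edges | ready=[] | order so far=[0, 3, 4, 1, 2]
New canonical toposort: [0, 3, 4, 1, 2]
Compare positions:
  Node 0: index 0 -> 0 (same)
  Node 1: index 3 -> 3 (same)
  Node 2: index 4 -> 4 (same)
  Node 3: index 1 -> 1 (same)
  Node 4: index 2 -> 2 (same)
Nodes that changed position: none

Answer: none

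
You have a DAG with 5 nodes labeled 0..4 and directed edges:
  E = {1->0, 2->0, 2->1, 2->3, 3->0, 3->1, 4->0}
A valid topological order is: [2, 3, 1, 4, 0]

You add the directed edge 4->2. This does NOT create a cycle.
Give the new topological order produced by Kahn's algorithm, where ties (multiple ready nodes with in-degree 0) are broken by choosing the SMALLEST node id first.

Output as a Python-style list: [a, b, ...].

Old toposort: [2, 3, 1, 4, 0]
Added edge: 4->2
Position of 4 (3) > position of 2 (0). Must reorder: 4 must now come before 2.
Run Kahn's algorithm (break ties by smallest node id):
  initial in-degrees: [4, 2, 1, 1, 0]
  ready (indeg=0): [4]
  pop 4: indeg[0]->3; indeg[2]->0 | ready=[2] | order so far=[4]
  pop 2: indeg[0]->2; indeg[1]->1; indeg[3]->0 | ready=[3] | order so far=[4, 2]
  pop 3: indeg[0]->1; indeg[1]->0 | ready=[1] | order so far=[4, 2, 3]
  pop 1: indeg[0]->0 | ready=[0] | order so far=[4, 2, 3, 1]
  pop 0: no out-edges | ready=[] | order so far=[4, 2, 3, 1, 0]
  Result: [4, 2, 3, 1, 0]

Answer: [4, 2, 3, 1, 0]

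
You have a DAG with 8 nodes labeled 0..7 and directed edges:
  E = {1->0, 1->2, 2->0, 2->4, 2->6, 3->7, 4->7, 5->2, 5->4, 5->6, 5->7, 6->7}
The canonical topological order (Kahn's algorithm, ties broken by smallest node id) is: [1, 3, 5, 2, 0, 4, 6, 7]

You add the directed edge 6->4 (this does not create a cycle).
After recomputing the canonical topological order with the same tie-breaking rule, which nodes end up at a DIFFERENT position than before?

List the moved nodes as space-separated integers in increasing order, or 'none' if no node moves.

Old toposort: [1, 3, 5, 2, 0, 4, 6, 7]
Added edge 6->4
Recompute Kahn (smallest-id tiebreak):
  initial in-degrees: [2, 0, 2, 0, 3, 0, 2, 4]
  ready (indeg=0): [1, 3, 5]
  pop 1: indeg[0]->1; indeg[2]->1 | ready=[3, 5] | order so far=[1]
  pop 3: indeg[7]->3 | ready=[5] | order so far=[1, 3]
  pop 5: indeg[2]->0; indeg[4]->2; indeg[6]->1; indeg[7]->2 | ready=[2] | order so far=[1, 3, 5]
  pop 2: indeg[0]->0; indeg[4]->1; indeg[6]->0 | ready=[0, 6] | order so far=[1, 3, 5, 2]
  pop 0: no out-edges | ready=[6] | order so far=[1, 3, 5, 2, 0]
  pop 6: indeg[4]->0; indeg[7]->1 | ready=[4] | order so far=[1, 3, 5, 2, 0, 6]
  pop 4: indeg[7]->0 | ready=[7] | order so far=[1, 3, 5, 2, 0, 6, 4]
  pop 7: no out-edges | ready=[] | order so far=[1, 3, 5, 2, 0, 6, 4, 7]
New canonical toposort: [1, 3, 5, 2, 0, 6, 4, 7]
Compare positions:
  Node 0: index 4 -> 4 (same)
  Node 1: index 0 -> 0 (same)
  Node 2: index 3 -> 3 (same)
  Node 3: index 1 -> 1 (same)
  Node 4: index 5 -> 6 (moved)
  Node 5: index 2 -> 2 (same)
  Node 6: index 6 -> 5 (moved)
  Node 7: index 7 -> 7 (same)
Nodes that changed position: 4 6

Answer: 4 6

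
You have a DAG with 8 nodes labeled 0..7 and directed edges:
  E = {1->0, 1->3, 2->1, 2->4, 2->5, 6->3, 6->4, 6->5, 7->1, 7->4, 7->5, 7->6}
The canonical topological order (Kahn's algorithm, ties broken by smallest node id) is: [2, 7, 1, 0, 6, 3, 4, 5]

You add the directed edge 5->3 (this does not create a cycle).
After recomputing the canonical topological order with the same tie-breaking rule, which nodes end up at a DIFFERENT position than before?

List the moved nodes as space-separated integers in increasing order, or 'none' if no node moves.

Old toposort: [2, 7, 1, 0, 6, 3, 4, 5]
Added edge 5->3
Recompute Kahn (smallest-id tiebreak):
  initial in-degrees: [1, 2, 0, 3, 3, 3, 1, 0]
  ready (indeg=0): [2, 7]
  pop 2: indeg[1]->1; indeg[4]->2; indeg[5]->2 | ready=[7] | order so far=[2]
  pop 7: indeg[1]->0; indeg[4]->1; indeg[5]->1; indeg[6]->0 | ready=[1, 6] | order so far=[2, 7]
  pop 1: indeg[0]->0; indeg[3]->2 | ready=[0, 6] | order so far=[2, 7, 1]
  pop 0: no out-edges | ready=[6] | order so far=[2, 7, 1, 0]
  pop 6: indeg[3]->1; indeg[4]->0; indeg[5]->0 | ready=[4, 5] | order so far=[2, 7, 1, 0, 6]
  pop 4: no out-edges | ready=[5] | order so far=[2, 7, 1, 0, 6, 4]
  pop 5: indeg[3]->0 | ready=[3] | order so far=[2, 7, 1, 0, 6, 4, 5]
  pop 3: no out-edges | ready=[] | order so far=[2, 7, 1, 0, 6, 4, 5, 3]
New canonical toposort: [2, 7, 1, 0, 6, 4, 5, 3]
Compare positions:
  Node 0: index 3 -> 3 (same)
  Node 1: index 2 -> 2 (same)
  Node 2: index 0 -> 0 (same)
  Node 3: index 5 -> 7 (moved)
  Node 4: index 6 -> 5 (moved)
  Node 5: index 7 -> 6 (moved)
  Node 6: index 4 -> 4 (same)
  Node 7: index 1 -> 1 (same)
Nodes that changed position: 3 4 5

Answer: 3 4 5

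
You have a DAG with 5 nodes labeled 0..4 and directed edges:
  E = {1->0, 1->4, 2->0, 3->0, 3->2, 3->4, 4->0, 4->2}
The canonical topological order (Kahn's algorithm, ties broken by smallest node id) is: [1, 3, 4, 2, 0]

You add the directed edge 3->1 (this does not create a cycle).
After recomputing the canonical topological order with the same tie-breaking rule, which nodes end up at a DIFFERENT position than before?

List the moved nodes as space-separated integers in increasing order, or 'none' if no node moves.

Old toposort: [1, 3, 4, 2, 0]
Added edge 3->1
Recompute Kahn (smallest-id tiebreak):
  initial in-degrees: [4, 1, 2, 0, 2]
  ready (indeg=0): [3]
  pop 3: indeg[0]->3; indeg[1]->0; indeg[2]->1; indeg[4]->1 | ready=[1] | order so far=[3]
  pop 1: indeg[0]->2; indeg[4]->0 | ready=[4] | order so far=[3, 1]
  pop 4: indeg[0]->1; indeg[2]->0 | ready=[2] | order so far=[3, 1, 4]
  pop 2: indeg[0]->0 | ready=[0] | order so far=[3, 1, 4, 2]
  pop 0: no out-edges | ready=[] | order so far=[3, 1, 4, 2, 0]
New canonical toposort: [3, 1, 4, 2, 0]
Compare positions:
  Node 0: index 4 -> 4 (same)
  Node 1: index 0 -> 1 (moved)
  Node 2: index 3 -> 3 (same)
  Node 3: index 1 -> 0 (moved)
  Node 4: index 2 -> 2 (same)
Nodes that changed position: 1 3

Answer: 1 3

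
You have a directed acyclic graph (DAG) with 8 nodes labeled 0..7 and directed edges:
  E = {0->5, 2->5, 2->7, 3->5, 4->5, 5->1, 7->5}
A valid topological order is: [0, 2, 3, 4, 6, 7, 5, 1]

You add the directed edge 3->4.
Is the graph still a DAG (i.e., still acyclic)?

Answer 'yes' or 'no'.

Given toposort: [0, 2, 3, 4, 6, 7, 5, 1]
Position of 3: index 2; position of 4: index 3
New edge 3->4: forward
Forward edge: respects the existing order. Still a DAG, same toposort still valid.
Still a DAG? yes

Answer: yes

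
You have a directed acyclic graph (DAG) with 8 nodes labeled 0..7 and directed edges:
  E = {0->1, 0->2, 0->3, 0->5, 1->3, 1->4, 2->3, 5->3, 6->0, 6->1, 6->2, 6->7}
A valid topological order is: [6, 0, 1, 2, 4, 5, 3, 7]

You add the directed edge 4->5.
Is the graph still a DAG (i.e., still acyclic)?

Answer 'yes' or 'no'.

Answer: yes

Derivation:
Given toposort: [6, 0, 1, 2, 4, 5, 3, 7]
Position of 4: index 4; position of 5: index 5
New edge 4->5: forward
Forward edge: respects the existing order. Still a DAG, same toposort still valid.
Still a DAG? yes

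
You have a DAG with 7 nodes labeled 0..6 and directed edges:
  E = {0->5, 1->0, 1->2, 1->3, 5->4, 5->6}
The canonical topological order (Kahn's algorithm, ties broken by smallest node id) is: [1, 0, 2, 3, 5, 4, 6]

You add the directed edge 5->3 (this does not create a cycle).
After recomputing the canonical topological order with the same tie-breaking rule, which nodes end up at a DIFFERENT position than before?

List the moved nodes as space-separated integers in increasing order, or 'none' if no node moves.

Old toposort: [1, 0, 2, 3, 5, 4, 6]
Added edge 5->3
Recompute Kahn (smallest-id tiebreak):
  initial in-degrees: [1, 0, 1, 2, 1, 1, 1]
  ready (indeg=0): [1]
  pop 1: indeg[0]->0; indeg[2]->0; indeg[3]->1 | ready=[0, 2] | order so far=[1]
  pop 0: indeg[5]->0 | ready=[2, 5] | order so far=[1, 0]
  pop 2: no out-edges | ready=[5] | order so far=[1, 0, 2]
  pop 5: indeg[3]->0; indeg[4]->0; indeg[6]->0 | ready=[3, 4, 6] | order so far=[1, 0, 2, 5]
  pop 3: no out-edges | ready=[4, 6] | order so far=[1, 0, 2, 5, 3]
  pop 4: no out-edges | ready=[6] | order so far=[1, 0, 2, 5, 3, 4]
  pop 6: no out-edges | ready=[] | order so far=[1, 0, 2, 5, 3, 4, 6]
New canonical toposort: [1, 0, 2, 5, 3, 4, 6]
Compare positions:
  Node 0: index 1 -> 1 (same)
  Node 1: index 0 -> 0 (same)
  Node 2: index 2 -> 2 (same)
  Node 3: index 3 -> 4 (moved)
  Node 4: index 5 -> 5 (same)
  Node 5: index 4 -> 3 (moved)
  Node 6: index 6 -> 6 (same)
Nodes that changed position: 3 5

Answer: 3 5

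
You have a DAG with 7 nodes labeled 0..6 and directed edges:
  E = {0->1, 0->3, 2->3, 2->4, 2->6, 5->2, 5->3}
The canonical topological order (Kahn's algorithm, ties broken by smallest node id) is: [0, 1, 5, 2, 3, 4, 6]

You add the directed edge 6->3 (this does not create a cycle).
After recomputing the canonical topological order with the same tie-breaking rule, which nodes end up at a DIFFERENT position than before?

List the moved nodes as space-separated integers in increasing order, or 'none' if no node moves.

Old toposort: [0, 1, 5, 2, 3, 4, 6]
Added edge 6->3
Recompute Kahn (smallest-id tiebreak):
  initial in-degrees: [0, 1, 1, 4, 1, 0, 1]
  ready (indeg=0): [0, 5]
  pop 0: indeg[1]->0; indeg[3]->3 | ready=[1, 5] | order so far=[0]
  pop 1: no out-edges | ready=[5] | order so far=[0, 1]
  pop 5: indeg[2]->0; indeg[3]->2 | ready=[2] | order so far=[0, 1, 5]
  pop 2: indeg[3]->1; indeg[4]->0; indeg[6]->0 | ready=[4, 6] | order so far=[0, 1, 5, 2]
  pop 4: no out-edges | ready=[6] | order so far=[0, 1, 5, 2, 4]
  pop 6: indeg[3]->0 | ready=[3] | order so far=[0, 1, 5, 2, 4, 6]
  pop 3: no out-edges | ready=[] | order so far=[0, 1, 5, 2, 4, 6, 3]
New canonical toposort: [0, 1, 5, 2, 4, 6, 3]
Compare positions:
  Node 0: index 0 -> 0 (same)
  Node 1: index 1 -> 1 (same)
  Node 2: index 3 -> 3 (same)
  Node 3: index 4 -> 6 (moved)
  Node 4: index 5 -> 4 (moved)
  Node 5: index 2 -> 2 (same)
  Node 6: index 6 -> 5 (moved)
Nodes that changed position: 3 4 6

Answer: 3 4 6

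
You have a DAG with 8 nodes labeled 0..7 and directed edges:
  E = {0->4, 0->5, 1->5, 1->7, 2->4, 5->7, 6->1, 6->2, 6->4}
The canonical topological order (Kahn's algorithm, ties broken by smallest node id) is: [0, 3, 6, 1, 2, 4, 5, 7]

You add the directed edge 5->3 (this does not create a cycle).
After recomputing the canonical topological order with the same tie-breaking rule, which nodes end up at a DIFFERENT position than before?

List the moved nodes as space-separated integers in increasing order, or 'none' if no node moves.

Answer: 1 2 3 4 5 6

Derivation:
Old toposort: [0, 3, 6, 1, 2, 4, 5, 7]
Added edge 5->3
Recompute Kahn (smallest-id tiebreak):
  initial in-degrees: [0, 1, 1, 1, 3, 2, 0, 2]
  ready (indeg=0): [0, 6]
  pop 0: indeg[4]->2; indeg[5]->1 | ready=[6] | order so far=[0]
  pop 6: indeg[1]->0; indeg[2]->0; indeg[4]->1 | ready=[1, 2] | order so far=[0, 6]
  pop 1: indeg[5]->0; indeg[7]->1 | ready=[2, 5] | order so far=[0, 6, 1]
  pop 2: indeg[4]->0 | ready=[4, 5] | order so far=[0, 6, 1, 2]
  pop 4: no out-edges | ready=[5] | order so far=[0, 6, 1, 2, 4]
  pop 5: indeg[3]->0; indeg[7]->0 | ready=[3, 7] | order so far=[0, 6, 1, 2, 4, 5]
  pop 3: no out-edges | ready=[7] | order so far=[0, 6, 1, 2, 4, 5, 3]
  pop 7: no out-edges | ready=[] | order so far=[0, 6, 1, 2, 4, 5, 3, 7]
New canonical toposort: [0, 6, 1, 2, 4, 5, 3, 7]
Compare positions:
  Node 0: index 0 -> 0 (same)
  Node 1: index 3 -> 2 (moved)
  Node 2: index 4 -> 3 (moved)
  Node 3: index 1 -> 6 (moved)
  Node 4: index 5 -> 4 (moved)
  Node 5: index 6 -> 5 (moved)
  Node 6: index 2 -> 1 (moved)
  Node 7: index 7 -> 7 (same)
Nodes that changed position: 1 2 3 4 5 6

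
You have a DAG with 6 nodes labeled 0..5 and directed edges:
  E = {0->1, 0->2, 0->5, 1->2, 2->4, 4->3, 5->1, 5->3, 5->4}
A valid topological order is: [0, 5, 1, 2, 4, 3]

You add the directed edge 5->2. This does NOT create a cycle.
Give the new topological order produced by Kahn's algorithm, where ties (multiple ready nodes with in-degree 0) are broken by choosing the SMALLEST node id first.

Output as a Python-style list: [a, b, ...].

Answer: [0, 5, 1, 2, 4, 3]

Derivation:
Old toposort: [0, 5, 1, 2, 4, 3]
Added edge: 5->2
Position of 5 (1) < position of 2 (3). Old order still valid.
Run Kahn's algorithm (break ties by smallest node id):
  initial in-degrees: [0, 2, 3, 2, 2, 1]
  ready (indeg=0): [0]
  pop 0: indeg[1]->1; indeg[2]->2; indeg[5]->0 | ready=[5] | order so far=[0]
  pop 5: indeg[1]->0; indeg[2]->1; indeg[3]->1; indeg[4]->1 | ready=[1] | order so far=[0, 5]
  pop 1: indeg[2]->0 | ready=[2] | order so far=[0, 5, 1]
  pop 2: indeg[4]->0 | ready=[4] | order so far=[0, 5, 1, 2]
  pop 4: indeg[3]->0 | ready=[3] | order so far=[0, 5, 1, 2, 4]
  pop 3: no out-edges | ready=[] | order so far=[0, 5, 1, 2, 4, 3]
  Result: [0, 5, 1, 2, 4, 3]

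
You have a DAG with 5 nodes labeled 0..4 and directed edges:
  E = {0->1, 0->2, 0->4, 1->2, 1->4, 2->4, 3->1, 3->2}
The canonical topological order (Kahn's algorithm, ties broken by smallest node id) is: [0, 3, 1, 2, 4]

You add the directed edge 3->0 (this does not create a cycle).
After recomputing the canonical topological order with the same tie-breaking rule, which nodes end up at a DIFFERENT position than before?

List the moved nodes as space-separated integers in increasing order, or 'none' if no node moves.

Answer: 0 3

Derivation:
Old toposort: [0, 3, 1, 2, 4]
Added edge 3->0
Recompute Kahn (smallest-id tiebreak):
  initial in-degrees: [1, 2, 3, 0, 3]
  ready (indeg=0): [3]
  pop 3: indeg[0]->0; indeg[1]->1; indeg[2]->2 | ready=[0] | order so far=[3]
  pop 0: indeg[1]->0; indeg[2]->1; indeg[4]->2 | ready=[1] | order so far=[3, 0]
  pop 1: indeg[2]->0; indeg[4]->1 | ready=[2] | order so far=[3, 0, 1]
  pop 2: indeg[4]->0 | ready=[4] | order so far=[3, 0, 1, 2]
  pop 4: no out-edges | ready=[] | order so far=[3, 0, 1, 2, 4]
New canonical toposort: [3, 0, 1, 2, 4]
Compare positions:
  Node 0: index 0 -> 1 (moved)
  Node 1: index 2 -> 2 (same)
  Node 2: index 3 -> 3 (same)
  Node 3: index 1 -> 0 (moved)
  Node 4: index 4 -> 4 (same)
Nodes that changed position: 0 3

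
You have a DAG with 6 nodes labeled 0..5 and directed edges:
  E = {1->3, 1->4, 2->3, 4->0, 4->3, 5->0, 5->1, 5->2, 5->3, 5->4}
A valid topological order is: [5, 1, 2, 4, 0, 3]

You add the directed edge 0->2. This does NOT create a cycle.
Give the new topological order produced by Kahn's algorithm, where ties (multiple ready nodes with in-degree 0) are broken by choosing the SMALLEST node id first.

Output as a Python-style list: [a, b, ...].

Answer: [5, 1, 4, 0, 2, 3]

Derivation:
Old toposort: [5, 1, 2, 4, 0, 3]
Added edge: 0->2
Position of 0 (4) > position of 2 (2). Must reorder: 0 must now come before 2.
Run Kahn's algorithm (break ties by smallest node id):
  initial in-degrees: [2, 1, 2, 4, 2, 0]
  ready (indeg=0): [5]
  pop 5: indeg[0]->1; indeg[1]->0; indeg[2]->1; indeg[3]->3; indeg[4]->1 | ready=[1] | order so far=[5]
  pop 1: indeg[3]->2; indeg[4]->0 | ready=[4] | order so far=[5, 1]
  pop 4: indeg[0]->0; indeg[3]->1 | ready=[0] | order so far=[5, 1, 4]
  pop 0: indeg[2]->0 | ready=[2] | order so far=[5, 1, 4, 0]
  pop 2: indeg[3]->0 | ready=[3] | order so far=[5, 1, 4, 0, 2]
  pop 3: no out-edges | ready=[] | order so far=[5, 1, 4, 0, 2, 3]
  Result: [5, 1, 4, 0, 2, 3]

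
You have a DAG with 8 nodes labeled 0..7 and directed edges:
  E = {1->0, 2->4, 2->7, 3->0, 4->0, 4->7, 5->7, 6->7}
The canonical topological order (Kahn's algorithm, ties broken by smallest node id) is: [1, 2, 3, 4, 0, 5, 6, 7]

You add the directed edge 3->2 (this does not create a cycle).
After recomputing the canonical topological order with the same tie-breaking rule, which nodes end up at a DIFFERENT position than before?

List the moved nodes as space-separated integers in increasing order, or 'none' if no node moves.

Old toposort: [1, 2, 3, 4, 0, 5, 6, 7]
Added edge 3->2
Recompute Kahn (smallest-id tiebreak):
  initial in-degrees: [3, 0, 1, 0, 1, 0, 0, 4]
  ready (indeg=0): [1, 3, 5, 6]
  pop 1: indeg[0]->2 | ready=[3, 5, 6] | order so far=[1]
  pop 3: indeg[0]->1; indeg[2]->0 | ready=[2, 5, 6] | order so far=[1, 3]
  pop 2: indeg[4]->0; indeg[7]->3 | ready=[4, 5, 6] | order so far=[1, 3, 2]
  pop 4: indeg[0]->0; indeg[7]->2 | ready=[0, 5, 6] | order so far=[1, 3, 2, 4]
  pop 0: no out-edges | ready=[5, 6] | order so far=[1, 3, 2, 4, 0]
  pop 5: indeg[7]->1 | ready=[6] | order so far=[1, 3, 2, 4, 0, 5]
  pop 6: indeg[7]->0 | ready=[7] | order so far=[1, 3, 2, 4, 0, 5, 6]
  pop 7: no out-edges | ready=[] | order so far=[1, 3, 2, 4, 0, 5, 6, 7]
New canonical toposort: [1, 3, 2, 4, 0, 5, 6, 7]
Compare positions:
  Node 0: index 4 -> 4 (same)
  Node 1: index 0 -> 0 (same)
  Node 2: index 1 -> 2 (moved)
  Node 3: index 2 -> 1 (moved)
  Node 4: index 3 -> 3 (same)
  Node 5: index 5 -> 5 (same)
  Node 6: index 6 -> 6 (same)
  Node 7: index 7 -> 7 (same)
Nodes that changed position: 2 3

Answer: 2 3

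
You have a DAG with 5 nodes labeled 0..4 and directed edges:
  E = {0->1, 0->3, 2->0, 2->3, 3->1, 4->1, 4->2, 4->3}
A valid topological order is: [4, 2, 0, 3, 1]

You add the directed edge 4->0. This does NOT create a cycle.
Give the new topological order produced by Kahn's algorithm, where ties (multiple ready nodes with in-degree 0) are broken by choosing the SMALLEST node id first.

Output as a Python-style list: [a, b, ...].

Answer: [4, 2, 0, 3, 1]

Derivation:
Old toposort: [4, 2, 0, 3, 1]
Added edge: 4->0
Position of 4 (0) < position of 0 (2). Old order still valid.
Run Kahn's algorithm (break ties by smallest node id):
  initial in-degrees: [2, 3, 1, 3, 0]
  ready (indeg=0): [4]
  pop 4: indeg[0]->1; indeg[1]->2; indeg[2]->0; indeg[3]->2 | ready=[2] | order so far=[4]
  pop 2: indeg[0]->0; indeg[3]->1 | ready=[0] | order so far=[4, 2]
  pop 0: indeg[1]->1; indeg[3]->0 | ready=[3] | order so far=[4, 2, 0]
  pop 3: indeg[1]->0 | ready=[1] | order so far=[4, 2, 0, 3]
  pop 1: no out-edges | ready=[] | order so far=[4, 2, 0, 3, 1]
  Result: [4, 2, 0, 3, 1]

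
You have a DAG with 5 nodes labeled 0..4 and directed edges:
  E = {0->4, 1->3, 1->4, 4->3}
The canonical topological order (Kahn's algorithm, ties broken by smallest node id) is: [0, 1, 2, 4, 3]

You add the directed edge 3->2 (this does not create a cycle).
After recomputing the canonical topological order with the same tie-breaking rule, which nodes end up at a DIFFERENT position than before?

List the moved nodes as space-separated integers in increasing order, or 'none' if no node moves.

Answer: 2 3 4

Derivation:
Old toposort: [0, 1, 2, 4, 3]
Added edge 3->2
Recompute Kahn (smallest-id tiebreak):
  initial in-degrees: [0, 0, 1, 2, 2]
  ready (indeg=0): [0, 1]
  pop 0: indeg[4]->1 | ready=[1] | order so far=[0]
  pop 1: indeg[3]->1; indeg[4]->0 | ready=[4] | order so far=[0, 1]
  pop 4: indeg[3]->0 | ready=[3] | order so far=[0, 1, 4]
  pop 3: indeg[2]->0 | ready=[2] | order so far=[0, 1, 4, 3]
  pop 2: no out-edges | ready=[] | order so far=[0, 1, 4, 3, 2]
New canonical toposort: [0, 1, 4, 3, 2]
Compare positions:
  Node 0: index 0 -> 0 (same)
  Node 1: index 1 -> 1 (same)
  Node 2: index 2 -> 4 (moved)
  Node 3: index 4 -> 3 (moved)
  Node 4: index 3 -> 2 (moved)
Nodes that changed position: 2 3 4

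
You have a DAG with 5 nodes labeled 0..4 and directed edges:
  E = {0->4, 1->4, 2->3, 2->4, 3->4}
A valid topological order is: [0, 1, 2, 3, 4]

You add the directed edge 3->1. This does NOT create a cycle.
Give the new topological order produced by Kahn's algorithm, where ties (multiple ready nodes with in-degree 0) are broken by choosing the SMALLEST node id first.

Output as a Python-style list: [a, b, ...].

Old toposort: [0, 1, 2, 3, 4]
Added edge: 3->1
Position of 3 (3) > position of 1 (1). Must reorder: 3 must now come before 1.
Run Kahn's algorithm (break ties by smallest node id):
  initial in-degrees: [0, 1, 0, 1, 4]
  ready (indeg=0): [0, 2]
  pop 0: indeg[4]->3 | ready=[2] | order so far=[0]
  pop 2: indeg[3]->0; indeg[4]->2 | ready=[3] | order so far=[0, 2]
  pop 3: indeg[1]->0; indeg[4]->1 | ready=[1] | order so far=[0, 2, 3]
  pop 1: indeg[4]->0 | ready=[4] | order so far=[0, 2, 3, 1]
  pop 4: no out-edges | ready=[] | order so far=[0, 2, 3, 1, 4]
  Result: [0, 2, 3, 1, 4]

Answer: [0, 2, 3, 1, 4]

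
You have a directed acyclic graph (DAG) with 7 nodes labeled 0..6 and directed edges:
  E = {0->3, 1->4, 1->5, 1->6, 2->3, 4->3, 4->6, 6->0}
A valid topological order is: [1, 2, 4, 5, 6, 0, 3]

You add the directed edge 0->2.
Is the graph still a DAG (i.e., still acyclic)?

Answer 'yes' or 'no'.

Given toposort: [1, 2, 4, 5, 6, 0, 3]
Position of 0: index 5; position of 2: index 1
New edge 0->2: backward (u after v in old order)
Backward edge: old toposort is now invalid. Check if this creates a cycle.
Does 2 already reach 0? Reachable from 2: [2, 3]. NO -> still a DAG (reorder needed).
Still a DAG? yes

Answer: yes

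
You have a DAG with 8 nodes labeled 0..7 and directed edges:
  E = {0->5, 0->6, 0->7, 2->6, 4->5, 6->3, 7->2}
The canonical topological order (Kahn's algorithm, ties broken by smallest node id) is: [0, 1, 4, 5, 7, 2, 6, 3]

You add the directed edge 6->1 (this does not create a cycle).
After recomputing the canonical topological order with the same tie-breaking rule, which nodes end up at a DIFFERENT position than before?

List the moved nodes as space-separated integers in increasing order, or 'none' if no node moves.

Answer: 1 2 4 5 6 7

Derivation:
Old toposort: [0, 1, 4, 5, 7, 2, 6, 3]
Added edge 6->1
Recompute Kahn (smallest-id tiebreak):
  initial in-degrees: [0, 1, 1, 1, 0, 2, 2, 1]
  ready (indeg=0): [0, 4]
  pop 0: indeg[5]->1; indeg[6]->1; indeg[7]->0 | ready=[4, 7] | order so far=[0]
  pop 4: indeg[5]->0 | ready=[5, 7] | order so far=[0, 4]
  pop 5: no out-edges | ready=[7] | order so far=[0, 4, 5]
  pop 7: indeg[2]->0 | ready=[2] | order so far=[0, 4, 5, 7]
  pop 2: indeg[6]->0 | ready=[6] | order so far=[0, 4, 5, 7, 2]
  pop 6: indeg[1]->0; indeg[3]->0 | ready=[1, 3] | order so far=[0, 4, 5, 7, 2, 6]
  pop 1: no out-edges | ready=[3] | order so far=[0, 4, 5, 7, 2, 6, 1]
  pop 3: no out-edges | ready=[] | order so far=[0, 4, 5, 7, 2, 6, 1, 3]
New canonical toposort: [0, 4, 5, 7, 2, 6, 1, 3]
Compare positions:
  Node 0: index 0 -> 0 (same)
  Node 1: index 1 -> 6 (moved)
  Node 2: index 5 -> 4 (moved)
  Node 3: index 7 -> 7 (same)
  Node 4: index 2 -> 1 (moved)
  Node 5: index 3 -> 2 (moved)
  Node 6: index 6 -> 5 (moved)
  Node 7: index 4 -> 3 (moved)
Nodes that changed position: 1 2 4 5 6 7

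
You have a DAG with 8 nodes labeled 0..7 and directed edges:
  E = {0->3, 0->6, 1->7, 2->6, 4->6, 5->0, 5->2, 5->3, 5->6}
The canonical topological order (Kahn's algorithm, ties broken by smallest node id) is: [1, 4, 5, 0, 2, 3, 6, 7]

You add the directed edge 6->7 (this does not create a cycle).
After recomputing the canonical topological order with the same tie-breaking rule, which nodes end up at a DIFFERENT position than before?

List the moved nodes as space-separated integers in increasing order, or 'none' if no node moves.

Old toposort: [1, 4, 5, 0, 2, 3, 6, 7]
Added edge 6->7
Recompute Kahn (smallest-id tiebreak):
  initial in-degrees: [1, 0, 1, 2, 0, 0, 4, 2]
  ready (indeg=0): [1, 4, 5]
  pop 1: indeg[7]->1 | ready=[4, 5] | order so far=[1]
  pop 4: indeg[6]->3 | ready=[5] | order so far=[1, 4]
  pop 5: indeg[0]->0; indeg[2]->0; indeg[3]->1; indeg[6]->2 | ready=[0, 2] | order so far=[1, 4, 5]
  pop 0: indeg[3]->0; indeg[6]->1 | ready=[2, 3] | order so far=[1, 4, 5, 0]
  pop 2: indeg[6]->0 | ready=[3, 6] | order so far=[1, 4, 5, 0, 2]
  pop 3: no out-edges | ready=[6] | order so far=[1, 4, 5, 0, 2, 3]
  pop 6: indeg[7]->0 | ready=[7] | order so far=[1, 4, 5, 0, 2, 3, 6]
  pop 7: no out-edges | ready=[] | order so far=[1, 4, 5, 0, 2, 3, 6, 7]
New canonical toposort: [1, 4, 5, 0, 2, 3, 6, 7]
Compare positions:
  Node 0: index 3 -> 3 (same)
  Node 1: index 0 -> 0 (same)
  Node 2: index 4 -> 4 (same)
  Node 3: index 5 -> 5 (same)
  Node 4: index 1 -> 1 (same)
  Node 5: index 2 -> 2 (same)
  Node 6: index 6 -> 6 (same)
  Node 7: index 7 -> 7 (same)
Nodes that changed position: none

Answer: none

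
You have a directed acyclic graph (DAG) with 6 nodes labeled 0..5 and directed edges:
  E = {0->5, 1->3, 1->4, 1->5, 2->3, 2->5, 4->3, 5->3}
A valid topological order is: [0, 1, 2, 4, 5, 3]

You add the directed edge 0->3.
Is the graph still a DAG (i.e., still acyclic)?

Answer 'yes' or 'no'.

Answer: yes

Derivation:
Given toposort: [0, 1, 2, 4, 5, 3]
Position of 0: index 0; position of 3: index 5
New edge 0->3: forward
Forward edge: respects the existing order. Still a DAG, same toposort still valid.
Still a DAG? yes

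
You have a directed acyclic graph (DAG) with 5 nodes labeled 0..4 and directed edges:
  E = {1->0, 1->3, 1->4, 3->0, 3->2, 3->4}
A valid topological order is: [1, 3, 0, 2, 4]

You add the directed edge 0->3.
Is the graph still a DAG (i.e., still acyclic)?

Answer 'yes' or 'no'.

Given toposort: [1, 3, 0, 2, 4]
Position of 0: index 2; position of 3: index 1
New edge 0->3: backward (u after v in old order)
Backward edge: old toposort is now invalid. Check if this creates a cycle.
Does 3 already reach 0? Reachable from 3: [0, 2, 3, 4]. YES -> cycle!
Still a DAG? no

Answer: no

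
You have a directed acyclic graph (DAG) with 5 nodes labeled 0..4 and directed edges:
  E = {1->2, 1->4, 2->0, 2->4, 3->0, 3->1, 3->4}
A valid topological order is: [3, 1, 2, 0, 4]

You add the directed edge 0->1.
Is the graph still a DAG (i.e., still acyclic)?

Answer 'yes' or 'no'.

Answer: no

Derivation:
Given toposort: [3, 1, 2, 0, 4]
Position of 0: index 3; position of 1: index 1
New edge 0->1: backward (u after v in old order)
Backward edge: old toposort is now invalid. Check if this creates a cycle.
Does 1 already reach 0? Reachable from 1: [0, 1, 2, 4]. YES -> cycle!
Still a DAG? no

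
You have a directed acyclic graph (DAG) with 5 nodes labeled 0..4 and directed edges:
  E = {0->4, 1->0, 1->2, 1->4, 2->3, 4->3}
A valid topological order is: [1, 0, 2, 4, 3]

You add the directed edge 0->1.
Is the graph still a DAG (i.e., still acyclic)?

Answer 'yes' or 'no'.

Given toposort: [1, 0, 2, 4, 3]
Position of 0: index 1; position of 1: index 0
New edge 0->1: backward (u after v in old order)
Backward edge: old toposort is now invalid. Check if this creates a cycle.
Does 1 already reach 0? Reachable from 1: [0, 1, 2, 3, 4]. YES -> cycle!
Still a DAG? no

Answer: no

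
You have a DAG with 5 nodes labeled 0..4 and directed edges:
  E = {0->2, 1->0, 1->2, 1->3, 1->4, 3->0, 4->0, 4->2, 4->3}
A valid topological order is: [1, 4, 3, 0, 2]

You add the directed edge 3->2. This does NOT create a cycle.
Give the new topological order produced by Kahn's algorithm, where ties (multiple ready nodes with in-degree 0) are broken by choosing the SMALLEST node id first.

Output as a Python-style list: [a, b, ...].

Answer: [1, 4, 3, 0, 2]

Derivation:
Old toposort: [1, 4, 3, 0, 2]
Added edge: 3->2
Position of 3 (2) < position of 2 (4). Old order still valid.
Run Kahn's algorithm (break ties by smallest node id):
  initial in-degrees: [3, 0, 4, 2, 1]
  ready (indeg=0): [1]
  pop 1: indeg[0]->2; indeg[2]->3; indeg[3]->1; indeg[4]->0 | ready=[4] | order so far=[1]
  pop 4: indeg[0]->1; indeg[2]->2; indeg[3]->0 | ready=[3] | order so far=[1, 4]
  pop 3: indeg[0]->0; indeg[2]->1 | ready=[0] | order so far=[1, 4, 3]
  pop 0: indeg[2]->0 | ready=[2] | order so far=[1, 4, 3, 0]
  pop 2: no out-edges | ready=[] | order so far=[1, 4, 3, 0, 2]
  Result: [1, 4, 3, 0, 2]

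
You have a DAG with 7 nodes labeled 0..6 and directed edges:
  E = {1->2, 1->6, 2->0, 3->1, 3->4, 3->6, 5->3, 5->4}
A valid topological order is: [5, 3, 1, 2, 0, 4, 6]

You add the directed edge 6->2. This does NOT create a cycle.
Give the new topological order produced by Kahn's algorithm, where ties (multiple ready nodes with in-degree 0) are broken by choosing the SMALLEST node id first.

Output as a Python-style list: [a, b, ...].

Answer: [5, 3, 1, 4, 6, 2, 0]

Derivation:
Old toposort: [5, 3, 1, 2, 0, 4, 6]
Added edge: 6->2
Position of 6 (6) > position of 2 (3). Must reorder: 6 must now come before 2.
Run Kahn's algorithm (break ties by smallest node id):
  initial in-degrees: [1, 1, 2, 1, 2, 0, 2]
  ready (indeg=0): [5]
  pop 5: indeg[3]->0; indeg[4]->1 | ready=[3] | order so far=[5]
  pop 3: indeg[1]->0; indeg[4]->0; indeg[6]->1 | ready=[1, 4] | order so far=[5, 3]
  pop 1: indeg[2]->1; indeg[6]->0 | ready=[4, 6] | order so far=[5, 3, 1]
  pop 4: no out-edges | ready=[6] | order so far=[5, 3, 1, 4]
  pop 6: indeg[2]->0 | ready=[2] | order so far=[5, 3, 1, 4, 6]
  pop 2: indeg[0]->0 | ready=[0] | order so far=[5, 3, 1, 4, 6, 2]
  pop 0: no out-edges | ready=[] | order so far=[5, 3, 1, 4, 6, 2, 0]
  Result: [5, 3, 1, 4, 6, 2, 0]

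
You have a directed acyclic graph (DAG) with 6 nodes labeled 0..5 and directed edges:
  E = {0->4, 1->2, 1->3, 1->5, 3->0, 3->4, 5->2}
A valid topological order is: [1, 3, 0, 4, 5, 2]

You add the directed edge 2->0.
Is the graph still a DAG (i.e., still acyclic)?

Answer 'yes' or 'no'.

Given toposort: [1, 3, 0, 4, 5, 2]
Position of 2: index 5; position of 0: index 2
New edge 2->0: backward (u after v in old order)
Backward edge: old toposort is now invalid. Check if this creates a cycle.
Does 0 already reach 2? Reachable from 0: [0, 4]. NO -> still a DAG (reorder needed).
Still a DAG? yes

Answer: yes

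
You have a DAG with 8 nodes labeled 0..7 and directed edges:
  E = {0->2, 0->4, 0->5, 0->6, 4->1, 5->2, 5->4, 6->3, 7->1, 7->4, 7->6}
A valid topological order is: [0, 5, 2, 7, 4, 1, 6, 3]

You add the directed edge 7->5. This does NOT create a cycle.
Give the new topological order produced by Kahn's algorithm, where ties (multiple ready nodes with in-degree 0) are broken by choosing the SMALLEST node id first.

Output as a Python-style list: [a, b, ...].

Answer: [0, 7, 5, 2, 4, 1, 6, 3]

Derivation:
Old toposort: [0, 5, 2, 7, 4, 1, 6, 3]
Added edge: 7->5
Position of 7 (3) > position of 5 (1). Must reorder: 7 must now come before 5.
Run Kahn's algorithm (break ties by smallest node id):
  initial in-degrees: [0, 2, 2, 1, 3, 2, 2, 0]
  ready (indeg=0): [0, 7]
  pop 0: indeg[2]->1; indeg[4]->2; indeg[5]->1; indeg[6]->1 | ready=[7] | order so far=[0]
  pop 7: indeg[1]->1; indeg[4]->1; indeg[5]->0; indeg[6]->0 | ready=[5, 6] | order so far=[0, 7]
  pop 5: indeg[2]->0; indeg[4]->0 | ready=[2, 4, 6] | order so far=[0, 7, 5]
  pop 2: no out-edges | ready=[4, 6] | order so far=[0, 7, 5, 2]
  pop 4: indeg[1]->0 | ready=[1, 6] | order so far=[0, 7, 5, 2, 4]
  pop 1: no out-edges | ready=[6] | order so far=[0, 7, 5, 2, 4, 1]
  pop 6: indeg[3]->0 | ready=[3] | order so far=[0, 7, 5, 2, 4, 1, 6]
  pop 3: no out-edges | ready=[] | order so far=[0, 7, 5, 2, 4, 1, 6, 3]
  Result: [0, 7, 5, 2, 4, 1, 6, 3]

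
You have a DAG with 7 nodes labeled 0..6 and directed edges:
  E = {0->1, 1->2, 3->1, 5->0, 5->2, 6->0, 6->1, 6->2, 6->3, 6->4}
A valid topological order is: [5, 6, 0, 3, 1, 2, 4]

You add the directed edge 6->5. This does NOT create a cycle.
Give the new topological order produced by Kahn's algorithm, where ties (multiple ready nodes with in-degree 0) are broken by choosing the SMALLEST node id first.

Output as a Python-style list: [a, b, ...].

Answer: [6, 3, 4, 5, 0, 1, 2]

Derivation:
Old toposort: [5, 6, 0, 3, 1, 2, 4]
Added edge: 6->5
Position of 6 (1) > position of 5 (0). Must reorder: 6 must now come before 5.
Run Kahn's algorithm (break ties by smallest node id):
  initial in-degrees: [2, 3, 3, 1, 1, 1, 0]
  ready (indeg=0): [6]
  pop 6: indeg[0]->1; indeg[1]->2; indeg[2]->2; indeg[3]->0; indeg[4]->0; indeg[5]->0 | ready=[3, 4, 5] | order so far=[6]
  pop 3: indeg[1]->1 | ready=[4, 5] | order so far=[6, 3]
  pop 4: no out-edges | ready=[5] | order so far=[6, 3, 4]
  pop 5: indeg[0]->0; indeg[2]->1 | ready=[0] | order so far=[6, 3, 4, 5]
  pop 0: indeg[1]->0 | ready=[1] | order so far=[6, 3, 4, 5, 0]
  pop 1: indeg[2]->0 | ready=[2] | order so far=[6, 3, 4, 5, 0, 1]
  pop 2: no out-edges | ready=[] | order so far=[6, 3, 4, 5, 0, 1, 2]
  Result: [6, 3, 4, 5, 0, 1, 2]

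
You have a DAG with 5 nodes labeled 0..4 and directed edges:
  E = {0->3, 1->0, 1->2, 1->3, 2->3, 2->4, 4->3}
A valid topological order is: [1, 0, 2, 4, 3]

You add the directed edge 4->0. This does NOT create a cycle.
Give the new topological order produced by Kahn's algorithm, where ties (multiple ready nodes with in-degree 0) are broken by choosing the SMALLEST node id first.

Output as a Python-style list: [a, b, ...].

Old toposort: [1, 0, 2, 4, 3]
Added edge: 4->0
Position of 4 (3) > position of 0 (1). Must reorder: 4 must now come before 0.
Run Kahn's algorithm (break ties by smallest node id):
  initial in-degrees: [2, 0, 1, 4, 1]
  ready (indeg=0): [1]
  pop 1: indeg[0]->1; indeg[2]->0; indeg[3]->3 | ready=[2] | order so far=[1]
  pop 2: indeg[3]->2; indeg[4]->0 | ready=[4] | order so far=[1, 2]
  pop 4: indeg[0]->0; indeg[3]->1 | ready=[0] | order so far=[1, 2, 4]
  pop 0: indeg[3]->0 | ready=[3] | order so far=[1, 2, 4, 0]
  pop 3: no out-edges | ready=[] | order so far=[1, 2, 4, 0, 3]
  Result: [1, 2, 4, 0, 3]

Answer: [1, 2, 4, 0, 3]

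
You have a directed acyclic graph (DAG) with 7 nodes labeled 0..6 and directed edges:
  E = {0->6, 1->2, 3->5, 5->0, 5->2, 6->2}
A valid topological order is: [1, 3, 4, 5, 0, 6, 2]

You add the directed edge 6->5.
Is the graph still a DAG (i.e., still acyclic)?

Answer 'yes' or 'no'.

Answer: no

Derivation:
Given toposort: [1, 3, 4, 5, 0, 6, 2]
Position of 6: index 5; position of 5: index 3
New edge 6->5: backward (u after v in old order)
Backward edge: old toposort is now invalid. Check if this creates a cycle.
Does 5 already reach 6? Reachable from 5: [0, 2, 5, 6]. YES -> cycle!
Still a DAG? no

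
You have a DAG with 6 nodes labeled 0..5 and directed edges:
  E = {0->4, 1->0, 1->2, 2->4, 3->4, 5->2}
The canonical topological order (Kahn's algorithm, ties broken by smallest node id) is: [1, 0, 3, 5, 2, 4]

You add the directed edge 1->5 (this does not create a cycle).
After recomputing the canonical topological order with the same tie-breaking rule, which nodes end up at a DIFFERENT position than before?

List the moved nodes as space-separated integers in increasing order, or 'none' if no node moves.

Answer: none

Derivation:
Old toposort: [1, 0, 3, 5, 2, 4]
Added edge 1->5
Recompute Kahn (smallest-id tiebreak):
  initial in-degrees: [1, 0, 2, 0, 3, 1]
  ready (indeg=0): [1, 3]
  pop 1: indeg[0]->0; indeg[2]->1; indeg[5]->0 | ready=[0, 3, 5] | order so far=[1]
  pop 0: indeg[4]->2 | ready=[3, 5] | order so far=[1, 0]
  pop 3: indeg[4]->1 | ready=[5] | order so far=[1, 0, 3]
  pop 5: indeg[2]->0 | ready=[2] | order so far=[1, 0, 3, 5]
  pop 2: indeg[4]->0 | ready=[4] | order so far=[1, 0, 3, 5, 2]
  pop 4: no out-edges | ready=[] | order so far=[1, 0, 3, 5, 2, 4]
New canonical toposort: [1, 0, 3, 5, 2, 4]
Compare positions:
  Node 0: index 1 -> 1 (same)
  Node 1: index 0 -> 0 (same)
  Node 2: index 4 -> 4 (same)
  Node 3: index 2 -> 2 (same)
  Node 4: index 5 -> 5 (same)
  Node 5: index 3 -> 3 (same)
Nodes that changed position: none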